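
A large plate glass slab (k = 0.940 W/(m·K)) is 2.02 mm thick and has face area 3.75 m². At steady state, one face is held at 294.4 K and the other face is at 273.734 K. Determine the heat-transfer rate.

Q = kA·ΔT/L = 0.940 × 3.75 × |294.4 K − 273.734 K| / 0.00202 = 36100 W

Q = 36.1 kW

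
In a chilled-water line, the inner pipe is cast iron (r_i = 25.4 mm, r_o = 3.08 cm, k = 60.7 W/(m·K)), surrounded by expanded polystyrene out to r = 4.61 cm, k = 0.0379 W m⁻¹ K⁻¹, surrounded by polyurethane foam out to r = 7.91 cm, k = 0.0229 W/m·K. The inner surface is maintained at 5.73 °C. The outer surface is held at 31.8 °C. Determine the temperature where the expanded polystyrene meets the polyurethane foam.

Treat each layer as a resistance in series:
  R'_cast iron = ln(0.0308/0.0254)/(2πk) = 0.1928/(2π·60.7) = 5.054×10^-4 m·K/W
  R'_expanded polystyrene = ln(0.0461/0.0308)/(2πk) = 0.4033/(2π·0.0379) = 1.694 m·K/W
  R'_polyurethane foam = ln(0.0791/0.0461)/(2πk) = 0.5399/(2π·0.0229) = 3.752 m·K/W
ΣR = 5.054×10^-4 + 1.694 + 3.752 = 5.447 m·K/W
Q' = ΔT/ΣR = (5.73 °C − 31.8 °C)/5.447 = -4.786 W/m
From the inner boundary to the expanded polystyrene/polyurethane foam interface, ΣR_partial = 1.695 m·K/W.
T_interface = T_in − Q'·ΣR_partial = 5.73 °C − (-4.786)(1.695) = 13.8 °C

T = 13.8 °C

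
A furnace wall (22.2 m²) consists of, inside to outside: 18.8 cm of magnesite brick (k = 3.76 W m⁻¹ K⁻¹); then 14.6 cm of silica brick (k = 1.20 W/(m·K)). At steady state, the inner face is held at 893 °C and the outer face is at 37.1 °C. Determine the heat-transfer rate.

Q = 1.11×10^5 W

Resistance network (inner→outer):
  R_magnesite brick = L/(kA) = 0.188/(3.76·22.2) = 0.002252 K/W
  R_silica brick = L/(kA) = 0.146/(1.20·22.2) = 0.005480 K/W
ΣR = 0.002252 + 0.005480 = 0.007732 K/W
Q = ΔT/ΣR = (893 °C − 37.1 °C)/0.007732 = 1.11×10^5 W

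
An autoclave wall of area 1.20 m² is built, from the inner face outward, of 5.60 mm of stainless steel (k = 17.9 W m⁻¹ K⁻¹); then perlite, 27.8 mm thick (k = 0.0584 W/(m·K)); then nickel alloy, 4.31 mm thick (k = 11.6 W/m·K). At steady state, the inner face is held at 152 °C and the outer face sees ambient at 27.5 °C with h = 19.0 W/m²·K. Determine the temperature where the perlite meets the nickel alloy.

Treat each layer as a resistance in series:
  R_stainless steel = L/(kA) = 0.00560/(17.9·1.20) = 2.607×10^-4 K/W
  R_perlite = L/(kA) = 0.0278/(0.0584·1.20) = 0.3967 K/W
  R_nickel alloy = L/(kA) = 0.00431/(11.6·1.20) = 3.096×10^-4 K/W
  R_conv,out = 1/(hA) = 1/(19.0·1.20) = 0.04386 K/W
ΣR = 2.607×10^-4 + 0.3967 + 3.096×10^-4 + 0.04386 = 0.4411 K/W
Q = ΔT/ΣR = (152 °C − 27.5 °C)/0.4411 = 282.2 W
From the inner boundary to the perlite/nickel alloy interface, ΣR_partial = 0.3970 K/W.
T_interface = T_in − Q·ΣR_partial = 152 °C − (282.2)(0.3970) = 40.0 °C

T = 40.0 °C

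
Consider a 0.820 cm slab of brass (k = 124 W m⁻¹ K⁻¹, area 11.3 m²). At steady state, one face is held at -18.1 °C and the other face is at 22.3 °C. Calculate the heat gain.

Q = kA·ΔT/L = 124 × 11.3 × |-18.1 °C − 22.3 °C| / 0.00820 = 6.90×10^6 W

Q = 6900 kW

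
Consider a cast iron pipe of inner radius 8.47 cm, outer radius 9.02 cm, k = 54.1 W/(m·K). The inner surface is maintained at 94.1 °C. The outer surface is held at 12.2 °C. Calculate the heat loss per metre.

Q' = 2πk·ΔT/ln(r₂/r₁) = 2π × 54.1 × 81.9 / ln(0.0902/0.0847) = 4.43×10^5 W/m

Q' = 4.43×10^5 W/m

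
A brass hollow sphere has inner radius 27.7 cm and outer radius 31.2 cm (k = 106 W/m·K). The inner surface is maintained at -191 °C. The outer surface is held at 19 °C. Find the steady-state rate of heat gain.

Q = 6.91×10^5 W

Q = 4πk·ΔT/(1/r₁ − 1/r₂) = 4π × 106 × 210 / (1/0.277 − 1/0.312) = 6.91×10^5 W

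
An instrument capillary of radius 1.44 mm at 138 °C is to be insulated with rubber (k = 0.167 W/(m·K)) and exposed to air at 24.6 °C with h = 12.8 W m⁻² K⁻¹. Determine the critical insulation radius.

For a cylinder, r_cr = k_ins/h = 0.167/12.8 = 0.0130 m = 1.30 cm

r_cr = 1.30 cm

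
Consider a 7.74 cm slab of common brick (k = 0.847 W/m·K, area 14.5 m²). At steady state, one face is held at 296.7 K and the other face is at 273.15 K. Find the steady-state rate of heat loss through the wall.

Q = kA·ΔT/L = 0.847 × 14.5 × |296.7 K − 273.15 K| / 0.0774 = 3740 W

Q = 3.74 kW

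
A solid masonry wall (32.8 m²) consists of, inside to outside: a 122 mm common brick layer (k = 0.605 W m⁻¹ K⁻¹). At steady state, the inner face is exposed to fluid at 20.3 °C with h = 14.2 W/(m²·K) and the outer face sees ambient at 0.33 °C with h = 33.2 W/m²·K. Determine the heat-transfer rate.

Q = 2.17 kW

Treat each layer as a resistance in series:
  R_conv,in = 1/(hA) = 1/(14.2·32.8) = 0.002147 K/W
  R_common brick = L/(kA) = 0.122/(0.605·32.8) = 0.006148 K/W
  R_conv,out = 1/(hA) = 1/(33.2·32.8) = 9.183×10^-4 K/W
ΣR = 0.002147 + 0.006148 + 9.183×10^-4 = 0.009213 K/W
Q = ΔT/ΣR = (20.3 °C − 0.33 °C)/0.009213 = 2170 W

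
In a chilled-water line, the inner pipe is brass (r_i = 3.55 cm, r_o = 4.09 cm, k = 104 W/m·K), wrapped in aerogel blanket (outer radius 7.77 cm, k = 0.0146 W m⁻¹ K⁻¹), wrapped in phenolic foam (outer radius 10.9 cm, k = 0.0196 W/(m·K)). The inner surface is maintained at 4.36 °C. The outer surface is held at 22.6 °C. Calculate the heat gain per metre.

Q' = 1.87 W/m

Resistance network (inner→outer):
  R'_brass = ln(0.0409/0.0355)/(2πk) = 0.1416/(2π·104) = 2.167×10^-4 m·K/W
  R'_aerogel blanket = ln(0.0777/0.0409)/(2πk) = 0.6417/(2π·0.0146) = 6.995 m·K/W
  R'_phenolic foam = ln(0.109/0.0777)/(2πk) = 0.3385/(2π·0.0196) = 2.749 m·K/W
ΣR = 2.167×10^-4 + 6.995 + 2.749 = 9.744 m·K/W
Q' = ΔT/ΣR = (4.36 °C − 22.6 °C)/9.744 = -1.87 W/m
(Negative Q' ⇒ heat flows inward; heat gain = 1.87 W/m.)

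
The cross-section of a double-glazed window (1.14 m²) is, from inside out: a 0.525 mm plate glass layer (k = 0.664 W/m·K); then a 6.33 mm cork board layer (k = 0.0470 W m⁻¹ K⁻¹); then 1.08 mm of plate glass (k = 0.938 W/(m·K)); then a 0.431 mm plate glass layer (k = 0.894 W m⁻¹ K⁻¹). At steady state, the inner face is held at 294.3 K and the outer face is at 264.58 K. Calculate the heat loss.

Q = 247 W

Series thermal resistances, inner to outer:
  R_plate glass = L/(kA) = 5.25×10^-4/(0.664·1.14) = 6.936×10^-4 K/W
  R_cork board = L/(kA) = 0.00633/(0.0470·1.14) = 0.1181 K/W
  R_plate glass = L/(kA) = 0.00108/(0.938·1.14) = 0.001010 K/W
  R_plate glass = L/(kA) = 4.31×10^-4/(0.894·1.14) = 4.229×10^-4 K/W
ΣR = 6.936×10^-4 + 0.1181 + 0.001010 + 4.229×10^-4 = 0.1202 K/W
Q = ΔT/ΣR = (294.3 K − 264.58 K)/0.1202 = 247 W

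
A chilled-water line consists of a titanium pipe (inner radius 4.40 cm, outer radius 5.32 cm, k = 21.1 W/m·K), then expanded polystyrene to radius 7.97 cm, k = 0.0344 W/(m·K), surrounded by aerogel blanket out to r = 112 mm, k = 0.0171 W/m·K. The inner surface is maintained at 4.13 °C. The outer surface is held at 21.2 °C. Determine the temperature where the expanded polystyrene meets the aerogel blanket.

T = 10.5 °C

Treat each layer as a resistance in series:
  R'_titanium = ln(0.0532/0.0440)/(2πk) = 0.1899/(2π·21.1) = 0.001432 m·K/W
  R'_expanded polystyrene = ln(0.0797/0.0532)/(2πk) = 0.4042/(2π·0.0344) = 1.870 m·K/W
  R'_aerogel blanket = ln(0.112/0.0797)/(2πk) = 0.3402/(2π·0.0171) = 3.167 m·K/W
ΣR = 0.001432 + 1.870 + 3.167 = 5.038 m·K/W
Q' = ΔT/ΣR = (4.13 °C − 21.2 °C)/5.038 = -3.388 W/m
From the inner boundary to the expanded polystyrene/aerogel blanket interface, ΣR_partial = 1.871 m·K/W.
T_interface = T_in − Q'·ΣR_partial = 4.13 °C − (-3.388)(1.871) = 10.5 °C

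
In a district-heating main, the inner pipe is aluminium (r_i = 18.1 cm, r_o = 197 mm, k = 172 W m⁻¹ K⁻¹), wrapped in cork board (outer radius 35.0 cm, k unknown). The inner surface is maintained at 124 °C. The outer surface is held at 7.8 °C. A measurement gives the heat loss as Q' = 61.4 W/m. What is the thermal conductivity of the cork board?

k = 0.0483 W/m·K

ΣR = ΔT/Q' = |124 − 7.8|/61.4 = 1.893 m·K/W
Known resistances:
  R'_aluminium = ln(0.197/0.181)/(2πk) = 0.08471/(2π·172) = 7.838×10^-5 m·K/W
R_cork board = ΣR − ΣR_known = 1.893 − 7.838×10^-5 = 1.893 m·K/W
ln(r₂/r₁)/(2πk) = 1.893 ⇒ k = 0.5747/(2π·1.893) = 0.0483 W/m·K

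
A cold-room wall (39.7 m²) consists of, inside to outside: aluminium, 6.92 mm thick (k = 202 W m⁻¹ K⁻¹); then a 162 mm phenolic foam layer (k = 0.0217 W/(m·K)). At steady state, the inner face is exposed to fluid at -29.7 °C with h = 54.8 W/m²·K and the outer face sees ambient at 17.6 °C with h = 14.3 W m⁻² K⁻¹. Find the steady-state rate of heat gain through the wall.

Q = 249 W

Series thermal resistances, inner to outer:
  R_conv,in = 1/(hA) = 1/(54.8·39.7) = 4.597×10^-4 K/W
  R_aluminium = L/(kA) = 0.00692/(202·39.7) = 8.629×10^-7 K/W
  R_phenolic foam = L/(kA) = 0.162/(0.0217·39.7) = 0.1880 K/W
  R_conv,out = 1/(hA) = 1/(14.3·39.7) = 0.001761 K/W
ΣR = 4.597×10^-4 + 8.629×10^-7 + 0.1880 + 0.001761 = 0.1902 K/W
Q = ΔT/ΣR = (-29.7 °C − 17.6 °C)/0.1902 = -249 W
(Negative Q ⇒ heat flows inward; heat gain = 249 W.)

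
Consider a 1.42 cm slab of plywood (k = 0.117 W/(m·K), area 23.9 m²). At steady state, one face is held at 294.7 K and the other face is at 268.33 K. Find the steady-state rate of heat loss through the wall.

Q = 5.19 kW

Q = kA·ΔT/L = 0.117 × 23.9 × |294.7 K − 268.33 K| / 0.0142 = 5190 W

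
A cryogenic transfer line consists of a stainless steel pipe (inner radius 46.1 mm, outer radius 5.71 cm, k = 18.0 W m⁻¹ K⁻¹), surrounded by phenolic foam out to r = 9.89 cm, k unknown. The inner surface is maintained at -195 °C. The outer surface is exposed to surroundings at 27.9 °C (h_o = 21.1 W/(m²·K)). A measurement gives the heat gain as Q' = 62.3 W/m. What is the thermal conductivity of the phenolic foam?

k = 0.0250 W/m·K

ΣR = ΔT/Q' = |-195 − 27.9|/62.3 = 3.578 m·K/W
Known resistances:
  R'_stainless steel = ln(0.0571/0.0461)/(2πk) = 0.2140/(2π·18.0) = 0.001892 m·K/W
  R'_conv,out = 1/(2πr h) = 1/(2π·0.0989·21.1) = 0.07627 m·K/W
R_phenolic foam = ΣR − ΣR_known = 3.578 − 0.07816 = 3.500 m·K/W
ln(r₂/r₁)/(2πk) = 3.500 ⇒ k = 0.5493/(2π·3.500) = 0.0250 W/m·K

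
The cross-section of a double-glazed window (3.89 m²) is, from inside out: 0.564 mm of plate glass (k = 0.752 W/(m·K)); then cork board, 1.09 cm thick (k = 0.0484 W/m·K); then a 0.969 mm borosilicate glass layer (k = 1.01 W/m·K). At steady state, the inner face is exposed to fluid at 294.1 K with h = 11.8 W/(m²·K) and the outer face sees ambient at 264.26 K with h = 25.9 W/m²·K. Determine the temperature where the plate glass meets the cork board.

Treat each layer as a resistance in series:
  R_conv,in = 1/(hA) = 1/(11.8·3.89) = 0.02179 K/W
  R_plate glass = L/(kA) = 5.64×10^-4/(0.752·3.89) = 1.928×10^-4 K/W
  R_cork board = L/(kA) = 0.0109/(0.0484·3.89) = 0.05789 K/W
  R_borosilicate glass = L/(kA) = 9.69×10^-4/(1.01·3.89) = 2.466×10^-4 K/W
  R_conv,out = 1/(hA) = 1/(25.9·3.89) = 0.009925 K/W
ΣR = 0.02179 + 1.928×10^-4 + 0.05789 + 2.466×10^-4 + 0.009925 = 0.09004 K/W
Q = ΔT/ΣR = (294.1 K − 264.26 K)/0.09004 = 331.4 W
From the inner boundary to the plate glass/cork board interface, ΣR_partial = 0.02198 K/W.
T_interface = T_in − Q·ΣR_partial = 294.1 K − (331.4)(0.02198) = 286.8 K

T = 286.8 K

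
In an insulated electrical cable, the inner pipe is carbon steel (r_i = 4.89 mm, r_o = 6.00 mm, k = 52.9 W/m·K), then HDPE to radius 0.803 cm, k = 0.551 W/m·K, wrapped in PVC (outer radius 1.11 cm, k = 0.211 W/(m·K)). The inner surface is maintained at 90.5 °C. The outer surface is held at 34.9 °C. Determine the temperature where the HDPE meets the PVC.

T = 76.2 °C

Treat each layer as a resistance in series:
  R'_carbon steel = ln(0.00600/0.00489)/(2πk) = 0.2046/(2π·52.9) = 6.155×10^-4 m·K/W
  R'_HDPE = ln(0.00803/0.00600)/(2πk) = 0.2914/(2π·0.551) = 0.08418 m·K/W
  R'_PVC = ln(0.0111/0.00803)/(2πk) = 0.3238/(2π·0.211) = 0.2442 m·K/W
ΣR = 6.155×10^-4 + 0.08418 + 0.2442 = 0.3290 m·K/W
Q' = ΔT/ΣR = (90.5 °C − 34.9 °C)/0.3290 = 169.0 W/m
From the inner boundary to the HDPE/PVC interface, ΣR_partial = 0.08480 m·K/W.
T_interface = T_in − Q'·ΣR_partial = 90.5 °C − (169.0)(0.08480) = 76.2 °C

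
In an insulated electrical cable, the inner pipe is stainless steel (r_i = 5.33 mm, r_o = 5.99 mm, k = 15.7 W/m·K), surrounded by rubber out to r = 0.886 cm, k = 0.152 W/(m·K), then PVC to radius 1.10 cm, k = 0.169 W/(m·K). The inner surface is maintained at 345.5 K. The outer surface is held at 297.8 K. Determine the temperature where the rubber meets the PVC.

Treat each layer as a resistance in series:
  R'_stainless steel = ln(0.00599/0.00533)/(2πk) = 0.1167/(2π·15.7) = 0.001183 m·K/W
  R'_rubber = ln(0.00886/0.00599)/(2πk) = 0.3915/(2π·0.152) = 0.4099 m·K/W
  R'_PVC = ln(0.0110/0.00886)/(2πk) = 0.2163/(2π·0.169) = 0.2037 m·K/W
ΣR = 0.001183 + 0.4099 + 0.2037 = 0.6148 m·K/W
Q' = ΔT/ΣR = (345.5 K − 297.8 K)/0.6148 = 77.59 W/m
From the inner boundary to the rubber/PVC interface, ΣR_partial = 0.4111 m·K/W.
T_interface = T_in − Q'·ΣR_partial = 345.5 K − (77.59)(0.4111) = 313.6 K

T = 313.6 K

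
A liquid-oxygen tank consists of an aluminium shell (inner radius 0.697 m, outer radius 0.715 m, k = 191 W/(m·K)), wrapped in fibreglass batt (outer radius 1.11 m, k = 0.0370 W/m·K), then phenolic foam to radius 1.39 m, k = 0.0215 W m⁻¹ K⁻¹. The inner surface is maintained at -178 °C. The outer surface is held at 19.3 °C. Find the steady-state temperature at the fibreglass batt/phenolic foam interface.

Treat each layer as a resistance in series:
  R_aluminium = (1/0.697 − 1/0.715)/(4πk) = 0.03612/(4π·191) = 1.505×10^-5 K/W
  R_fibreglass batt = (1/0.715 − 1/1.11)/(4πk) = 0.4977/(4π·0.0370) = 1.070 K/W
  R_phenolic foam = (1/1.11 − 1/1.39)/(4πk) = 0.1815/(4π·0.0215) = 0.6717 K/W
ΣR = 1.505×10^-5 + 1.070 + 0.6717 = 1.742 K/W
Q = ΔT/ΣR = (-178 °C − 19.3 °C)/1.742 = -113.3 W
From the inner boundary to the fibreglass batt/phenolic foam interface, ΣR_partial = 1.070 K/W.
T_interface = T_in − Q·ΣR_partial = -178 °C − (-113.3)(1.070) = -56.8 °C

T = -56.8 °C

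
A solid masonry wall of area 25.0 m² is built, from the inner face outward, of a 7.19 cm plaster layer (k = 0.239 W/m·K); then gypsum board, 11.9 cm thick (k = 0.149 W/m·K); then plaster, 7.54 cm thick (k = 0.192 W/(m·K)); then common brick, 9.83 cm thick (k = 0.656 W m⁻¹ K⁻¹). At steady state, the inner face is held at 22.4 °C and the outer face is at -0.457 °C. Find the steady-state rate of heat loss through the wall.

Series thermal resistances, inner to outer:
  R_plaster = L/(kA) = 0.0719/(0.239·25.0) = 0.01203 K/W
  R_gypsum board = L/(kA) = 0.119/(0.149·25.0) = 0.03195 K/W
  R_plaster = L/(kA) = 0.0754/(0.192·25.0) = 0.01571 K/W
  R_common brick = L/(kA) = 0.0983/(0.656·25.0) = 0.005994 K/W
ΣR = 0.01203 + 0.03195 + 0.01571 + 0.005994 = 0.06568 K/W
Q = ΔT/ΣR = (22.4 °C − -0.457 °C)/0.06568 = 348 W

Q = 348 W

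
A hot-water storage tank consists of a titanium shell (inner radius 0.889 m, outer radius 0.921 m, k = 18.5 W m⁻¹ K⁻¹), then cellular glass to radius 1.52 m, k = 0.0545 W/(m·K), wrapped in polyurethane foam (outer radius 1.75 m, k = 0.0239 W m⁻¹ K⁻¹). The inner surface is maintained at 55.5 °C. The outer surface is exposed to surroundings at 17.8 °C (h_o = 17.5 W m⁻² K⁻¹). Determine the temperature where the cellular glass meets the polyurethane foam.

T = 29.7 °C

Treat each layer as a resistance in series:
  R_titanium = (1/0.889 − 1/0.921)/(4πk) = 0.03908/(4π·18.5) = 1.681×10^-4 K/W
  R_cellular glass = (1/0.921 − 1/1.52)/(4πk) = 0.4279/(4π·0.0545) = 0.6248 K/W
  R_polyurethane foam = (1/1.52 − 1/1.75)/(4πk) = 0.08647/(4π·0.0239) = 0.2879 K/W
  R_conv,out = 1/(4πr²h) = 1/(4π·1.75²·17.5) = 0.001485 K/W
ΣR = 1.681×10^-4 + 0.6248 + 0.2879 + 0.001485 = 0.9144 K/W
Q = ΔT/ΣR = (55.5 °C − 17.8 °C)/0.9144 = 41.23 W
From the inner boundary to the cellular glass/polyurethane foam interface, ΣR_partial = 0.6250 K/W.
T_interface = T_in − Q·ΣR_partial = 55.5 °C − (41.23)(0.6250) = 29.7 °C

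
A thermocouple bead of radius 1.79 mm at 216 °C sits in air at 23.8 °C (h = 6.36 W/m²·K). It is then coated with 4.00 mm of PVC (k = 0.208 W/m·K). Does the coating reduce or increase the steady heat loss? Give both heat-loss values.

increases: 0.0492 → 0.369 W

Critical radius for a sphere: r_cr = 2k/h = 0.0654 m = 6.54 cm.
Outer radius after coating: r₂ = 0.00179 + 0.00400 = 0.00579 m.
Since r₁ < r_cr and r₂ ≤ r_cr, the coating moves toward the maximum at r_cr — heat loss rises.
Bare: R = 1/(4πr₁²h) = 3905 K/W; Q = 192.2/3905 = 0.0492 W.
Coated: R = R_cond + R_conv = 520.9 K/W; Q = 192.2/520.9 = 0.369 W.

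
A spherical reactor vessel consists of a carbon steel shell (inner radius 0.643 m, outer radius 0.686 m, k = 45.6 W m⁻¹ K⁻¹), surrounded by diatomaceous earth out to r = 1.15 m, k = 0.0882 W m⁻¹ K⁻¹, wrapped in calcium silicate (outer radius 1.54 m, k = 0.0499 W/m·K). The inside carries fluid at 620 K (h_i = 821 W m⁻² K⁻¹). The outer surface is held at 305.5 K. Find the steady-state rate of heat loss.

Resistance network (inner→outer):
  R_conv,in = 1/(4πr²h) = 1/(4π·0.643²·821) = 2.344×10^-4 K/W
  R_carbon steel = (1/0.643 − 1/0.686)/(4πk) = 0.09748/(4π·45.6) = 1.701×10^-4 K/W
  R_diatomaceous earth = (1/0.686 − 1/1.15)/(4πk) = 0.5882/(4π·0.0882) = 0.5307 K/W
  R_calcium silicate = (1/1.15 − 1/1.54)/(4πk) = 0.2202/(4π·0.0499) = 0.3512 K/W
ΣR = 2.344×10^-4 + 1.701×10^-4 + 0.5307 + 0.3512 = 0.8823 K/W
Q = ΔT/ΣR = (620 K − 305.5 K)/0.8823 = 356 W

Q = 356 W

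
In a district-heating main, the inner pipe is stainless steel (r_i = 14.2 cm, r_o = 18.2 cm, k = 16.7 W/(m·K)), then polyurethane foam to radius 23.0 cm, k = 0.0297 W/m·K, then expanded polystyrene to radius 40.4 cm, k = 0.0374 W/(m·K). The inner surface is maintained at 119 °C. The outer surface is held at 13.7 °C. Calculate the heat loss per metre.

Series thermal resistances, inner to outer:
  R'_stainless steel = ln(0.182/0.142)/(2πk) = 0.2482/(2π·16.7) = 0.002365 m·K/W
  R'_polyurethane foam = ln(0.230/0.182)/(2πk) = 0.2341/(2π·0.0297) = 1.254 m·K/W
  R'_expanded polystyrene = ln(0.404/0.230)/(2πk) = 0.5633/(2π·0.0374) = 2.397 m·K/W
ΣR = 0.002365 + 1.254 + 2.397 = 3.653 m·K/W
Q' = ΔT/ΣR = (119 °C − 13.7 °C)/3.653 = 28.8 W/m

Q' = 28.8 W/m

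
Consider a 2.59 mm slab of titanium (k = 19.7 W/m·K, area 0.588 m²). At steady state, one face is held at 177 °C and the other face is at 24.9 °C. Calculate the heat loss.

Q = 6.80×10^5 W

Q = kA·ΔT/L = 19.7 × 0.588 × |177 °C − 24.9 °C| / 0.00259 = 6.80×10^5 W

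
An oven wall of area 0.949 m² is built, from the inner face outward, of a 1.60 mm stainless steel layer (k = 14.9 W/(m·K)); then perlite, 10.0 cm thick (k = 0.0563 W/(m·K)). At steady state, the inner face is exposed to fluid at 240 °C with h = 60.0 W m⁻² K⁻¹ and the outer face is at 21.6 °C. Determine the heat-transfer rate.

Q = 116 W

Treat each layer as a resistance in series:
  R_conv,in = 1/(hA) = 1/(60.0·0.949) = 0.01756 K/W
  R_stainless steel = L/(kA) = 0.00160/(14.9·0.949) = 1.132×10^-4 K/W
  R_perlite = L/(kA) = 0.100/(0.0563·0.949) = 1.872 K/W
ΣR = 0.01756 + 1.132×10^-4 + 1.872 = 1.890 K/W
Q = ΔT/ΣR = (240 °C − 21.6 °C)/1.890 = 116 W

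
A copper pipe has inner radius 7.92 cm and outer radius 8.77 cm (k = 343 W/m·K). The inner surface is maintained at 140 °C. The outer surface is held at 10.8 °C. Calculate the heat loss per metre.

Q' = 2730 kW/m

Q' = 2πk·ΔT/ln(r₂/r₁) = 2π × 343 × 129.2 / ln(0.0877/0.0792) = 2.73×10^6 W/m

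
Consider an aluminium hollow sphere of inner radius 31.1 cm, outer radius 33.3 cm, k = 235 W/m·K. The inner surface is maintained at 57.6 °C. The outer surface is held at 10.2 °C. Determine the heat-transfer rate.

Q = 659 kW

Q = 4πk·ΔT/(1/r₁ − 1/r₂) = 4π × 235 × 47.4 / (1/0.311 − 1/0.333) = 6.59×10^5 W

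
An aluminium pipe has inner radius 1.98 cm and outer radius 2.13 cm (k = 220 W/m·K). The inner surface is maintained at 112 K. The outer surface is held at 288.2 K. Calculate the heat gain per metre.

Q' = 2πk·ΔT/ln(r₂/r₁) = 2π × 220 × 176.2 / ln(0.0213/0.0198) = 3.34×10^6 W/m

Q' = 3340 kW/m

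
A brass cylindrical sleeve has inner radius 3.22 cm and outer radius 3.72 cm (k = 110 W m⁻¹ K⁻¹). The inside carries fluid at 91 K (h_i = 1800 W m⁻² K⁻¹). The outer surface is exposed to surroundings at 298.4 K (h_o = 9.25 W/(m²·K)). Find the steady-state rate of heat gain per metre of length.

Resistance network (inner→outer):
  R'_conv,in = 1/(2πr h) = 1/(2π·0.0322·1800) = 0.002746 m·K/W
  R'_brass = ln(0.0372/0.0322)/(2πk) = 0.1443/(2π·110) = 2.088×10^-4 m·K/W
  R'_conv,out = 1/(2πr h) = 1/(2π·0.0372·9.25) = 0.4625 m·K/W
ΣR = 0.002746 + 2.088×10^-4 + 0.4625 = 0.4655 m·K/W
Q' = ΔT/ΣR = (91 K − 298.4 K)/0.4655 = -446 W/m
(Negative Q' ⇒ heat flows inward; heat gain = 446 W/m.)

Q' = 446 W/m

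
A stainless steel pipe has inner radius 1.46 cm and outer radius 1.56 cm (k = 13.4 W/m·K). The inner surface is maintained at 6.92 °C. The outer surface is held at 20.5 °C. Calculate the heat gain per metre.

Q' = 17.3 kW/m

Q' = 2πk·ΔT/ln(r₂/r₁) = 2π × 13.4 × 13.58 / ln(0.0156/0.0146) = 17300 W/m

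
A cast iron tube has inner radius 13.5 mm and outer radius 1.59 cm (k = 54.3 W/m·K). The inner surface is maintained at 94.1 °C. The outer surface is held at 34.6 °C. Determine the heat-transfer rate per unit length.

Q' = 1.24×10^5 W/m

Q' = 2πk·ΔT/ln(r₂/r₁) = 2π × 54.3 × 59.5 / ln(0.0159/0.0135) = 1.24×10^5 W/m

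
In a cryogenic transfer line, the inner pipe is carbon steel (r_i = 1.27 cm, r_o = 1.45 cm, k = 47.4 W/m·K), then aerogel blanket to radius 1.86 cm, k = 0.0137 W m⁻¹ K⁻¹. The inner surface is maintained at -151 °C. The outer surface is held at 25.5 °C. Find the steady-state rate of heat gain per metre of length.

Resistance network (inner→outer):
  R'_carbon steel = ln(0.0145/0.0127)/(2πk) = 0.1325/(2π·47.4) = 4.451×10^-4 m·K/W
  R'_aerogel blanket = ln(0.0186/0.0145)/(2πk) = 0.2490/(2π·0.0137) = 2.893 m·K/W
ΣR = 4.451×10^-4 + 2.893 = 2.893 m·K/W
Q' = ΔT/ΣR = (-151 °C − 25.5 °C)/2.893 = -61.0 W/m
(Negative Q' ⇒ heat flows inward; heat gain = 61.0 W/m.)

Q' = 61.0 W/m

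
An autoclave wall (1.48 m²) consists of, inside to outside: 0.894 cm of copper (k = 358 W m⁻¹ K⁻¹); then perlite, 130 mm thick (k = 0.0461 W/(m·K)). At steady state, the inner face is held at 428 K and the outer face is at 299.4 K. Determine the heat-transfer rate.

Q = 67.5 W

Resistance network (inner→outer):
  R_copper = L/(kA) = 0.00894/(358·1.48) = 1.687×10^-5 K/W
  R_perlite = L/(kA) = 0.130/(0.0461·1.48) = 1.905 K/W
ΣR = 1.687×10^-5 + 1.905 = 1.905 K/W
Q = ΔT/ΣR = (428 K − 299.4 K)/1.905 = 67.5 W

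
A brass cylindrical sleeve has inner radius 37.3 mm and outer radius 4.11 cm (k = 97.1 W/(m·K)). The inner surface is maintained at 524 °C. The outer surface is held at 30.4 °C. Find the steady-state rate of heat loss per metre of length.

Q' = 2πk·ΔT/ln(r₂/r₁) = 2π × 97.1 × 493.6 / ln(0.0411/0.0373) = 3.10×10^6 W/m

Q' = 3.10×10^6 W/m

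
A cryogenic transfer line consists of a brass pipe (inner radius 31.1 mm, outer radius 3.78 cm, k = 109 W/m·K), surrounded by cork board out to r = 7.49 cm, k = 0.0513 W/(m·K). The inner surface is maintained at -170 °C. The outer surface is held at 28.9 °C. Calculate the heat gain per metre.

Treat each layer as a resistance in series:
  R'_brass = ln(0.0378/0.0311)/(2πk) = 0.1951/(2π·109) = 2.849×10^-4 m·K/W
  R'_cork board = ln(0.0749/0.0378)/(2πk) = 0.6838/(2π·0.0513) = 2.122 m·K/W
ΣR = 2.849×10^-4 + 2.122 = 2.122 m·K/W
Q' = ΔT/ΣR = (-170 °C − 28.9 °C)/2.122 = -93.7 W/m
(Negative Q' ⇒ heat flows inward; heat gain = 93.7 W/m.)

Q' = 93.7 W/m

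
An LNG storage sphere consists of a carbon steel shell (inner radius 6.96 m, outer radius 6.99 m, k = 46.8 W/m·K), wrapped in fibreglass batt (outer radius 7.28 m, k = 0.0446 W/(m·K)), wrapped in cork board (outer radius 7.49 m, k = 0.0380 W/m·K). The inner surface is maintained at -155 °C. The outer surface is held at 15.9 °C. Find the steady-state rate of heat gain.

Resistance network (inner→outer):
  R_carbon steel = (1/6.96 − 1/6.99)/(4πk) = 6.166×10^-4/(4π·46.8) = 1.049×10^-6 K/W
  R_fibreglass batt = (1/6.99 − 1/7.28)/(4πk) = 0.005699/(4π·0.0446) = 0.01017 K/W
  R_cork board = (1/7.28 − 1/7.49)/(4πk) = 0.003851/(4π·0.0380) = 0.008065 K/W
ΣR = 1.049×10^-6 + 0.01017 + 0.008065 = 0.01824 K/W
Q = ΔT/ΣR = (-155 °C − 15.9 °C)/0.01824 = -9370 W
(Negative Q ⇒ heat flows inward; heat gain = 9370 W.)

Q = 9370 W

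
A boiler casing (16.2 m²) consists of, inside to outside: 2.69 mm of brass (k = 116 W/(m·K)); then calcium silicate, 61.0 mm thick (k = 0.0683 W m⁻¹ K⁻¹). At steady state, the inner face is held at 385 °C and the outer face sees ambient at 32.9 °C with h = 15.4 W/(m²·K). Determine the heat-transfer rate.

Q = 5.95 kW

Series thermal resistances, inner to outer:
  R_brass = L/(kA) = 0.00269/(116·16.2) = 1.431×10^-6 K/W
  R_calcium silicate = L/(kA) = 0.0610/(0.0683·16.2) = 0.05513 K/W
  R_conv,out = 1/(hA) = 1/(15.4·16.2) = 0.004008 K/W
ΣR = 1.431×10^-6 + 0.05513 + 0.004008 = 0.05914 K/W
Q = ΔT/ΣR = (385 °C − 32.9 °C)/0.05914 = 5950 W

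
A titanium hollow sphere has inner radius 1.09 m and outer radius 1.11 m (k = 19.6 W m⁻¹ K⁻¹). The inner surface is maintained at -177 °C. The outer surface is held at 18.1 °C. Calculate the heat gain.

Q = 2910 kW

Q = 4πk·ΔT/(1/r₁ − 1/r₂) = 4π × 19.6 × 195.1 / (1/1.09 − 1/1.11) = 2.91×10^6 W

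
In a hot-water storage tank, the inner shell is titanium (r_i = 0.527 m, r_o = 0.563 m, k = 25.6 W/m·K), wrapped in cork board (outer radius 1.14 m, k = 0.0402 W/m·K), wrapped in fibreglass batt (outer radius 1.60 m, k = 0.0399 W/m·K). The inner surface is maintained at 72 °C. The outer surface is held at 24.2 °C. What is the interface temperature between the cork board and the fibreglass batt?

T = 34.7 °C

Resistance network (inner→outer):
  R_titanium = (1/0.527 − 1/0.563)/(4πk) = 0.1213/(4π·25.6) = 3.772×10^-4 K/W
  R_cork board = (1/0.563 − 1/1.14)/(4πk) = 0.8990/(4π·0.0402) = 1.780 K/W
  R_fibreglass batt = (1/1.14 − 1/1.60)/(4πk) = 0.2522/(4π·0.0399) = 0.5030 K/W
ΣR = 3.772×10^-4 + 1.780 + 0.5030 = 2.283 K/W
Q = ΔT/ΣR = (72 °C − 24.2 °C)/2.283 = 20.94 W
From the inner boundary to the cork board/fibreglass batt interface, ΣR_partial = 1.780 K/W.
T_interface = T_in − Q·ΣR_partial = 72 °C − (20.94)(1.780) = 34.7 °C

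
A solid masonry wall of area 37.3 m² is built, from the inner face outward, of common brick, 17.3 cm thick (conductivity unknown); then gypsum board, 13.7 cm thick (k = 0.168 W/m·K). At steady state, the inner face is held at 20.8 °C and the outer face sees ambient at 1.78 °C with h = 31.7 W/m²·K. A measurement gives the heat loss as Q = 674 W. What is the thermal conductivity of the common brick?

k = 0.842 W/m·K

ΣR = ΔT/Q = |20.8 − 1.78|/674 = 0.02822 K/W
Known resistances:
  R_gypsum board = L/(kA) = 0.137/(0.168·37.3) = 0.02186 K/W
  R_conv,out = 1/(hA) = 1/(31.7·37.3) = 8.457×10^-4 K/W
R_common brick = ΣR − ΣR_known = 0.02822 − 0.02271 = 0.005510 K/W
L/(kA) = 0.005510 ⇒ k = 0.173/(0.005510·37.3) = 0.842 W/m·K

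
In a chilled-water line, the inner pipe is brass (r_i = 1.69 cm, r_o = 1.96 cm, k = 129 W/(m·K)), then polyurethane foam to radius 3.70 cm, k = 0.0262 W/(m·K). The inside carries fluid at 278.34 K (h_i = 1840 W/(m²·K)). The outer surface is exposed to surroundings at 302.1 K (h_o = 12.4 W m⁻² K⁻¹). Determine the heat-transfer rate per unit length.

Q' = 5.64 W/m

Resistance network (inner→outer):
  R'_conv,in = 1/(2πr h) = 1/(2π·0.0169·1840) = 0.005118 m·K/W
  R'_brass = ln(0.0196/0.0169)/(2πk) = 0.1482/(2π·129) = 1.829×10^-4 m·K/W
  R'_polyurethane foam = ln(0.0370/0.0196)/(2πk) = 0.6354/(2π·0.0262) = 3.860 m·K/W
  R'_conv,out = 1/(2πr h) = 1/(2π·0.0370·12.4) = 0.3469 m·K/W
ΣR = 0.005118 + 1.829×10^-4 + 3.860 + 0.3469 = 4.212 m·K/W
Q' = ΔT/ΣR = (278.34 K − 302.1 K)/4.212 = -5.64 W/m
(Negative Q' ⇒ heat flows inward; heat gain = 5.64 W/m.)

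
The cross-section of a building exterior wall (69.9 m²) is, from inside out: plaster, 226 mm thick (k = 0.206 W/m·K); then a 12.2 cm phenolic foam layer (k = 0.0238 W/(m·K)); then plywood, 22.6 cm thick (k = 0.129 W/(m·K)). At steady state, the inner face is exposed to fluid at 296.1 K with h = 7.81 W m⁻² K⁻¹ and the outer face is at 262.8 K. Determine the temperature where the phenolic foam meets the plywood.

T = 270.00 K

Treat each layer as a resistance in series:
  R_conv,in = 1/(hA) = 1/(7.81·69.9) = 0.001832 K/W
  R_plaster = L/(kA) = 0.226/(0.206·69.9) = 0.01570 K/W
  R_phenolic foam = L/(kA) = 0.122/(0.0238·69.9) = 0.07333 K/W
  R_plywood = L/(kA) = 0.226/(0.129·69.9) = 0.02506 K/W
ΣR = 0.001832 + 0.01570 + 0.07333 + 0.02506 = 0.1159 K/W
Q = ΔT/ΣR = (296.1 K − 262.8 K)/0.1159 = 287.3 W
From the inner boundary to the phenolic foam/plywood interface, ΣR_partial = 0.09086 K/W.
T_interface = T_in − Q·ΣR_partial = 296.1 K − (287.3)(0.09086) = 270.00 K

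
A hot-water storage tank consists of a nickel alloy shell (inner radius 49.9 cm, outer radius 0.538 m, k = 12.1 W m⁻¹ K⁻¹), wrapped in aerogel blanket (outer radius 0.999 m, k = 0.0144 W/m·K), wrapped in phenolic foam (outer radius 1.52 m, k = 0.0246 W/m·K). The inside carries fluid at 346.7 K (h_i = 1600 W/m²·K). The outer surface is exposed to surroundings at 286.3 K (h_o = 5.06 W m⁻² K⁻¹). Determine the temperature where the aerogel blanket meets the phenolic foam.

T = 297.8 K

Resistance network (inner→outer):
  R_conv,in = 1/(4πr²h) = 1/(4π·0.499²·1600) = 1.997×10^-4 K/W
  R_nickel alloy = (1/0.499 − 1/0.538)/(4πk) = 0.1453/(4π·12.1) = 9.554×10^-4 K/W
  R_aerogel blanket = (1/0.538 − 1/0.999)/(4πk) = 0.8577/(4π·0.0144) = 4.740 K/W
  R_phenolic foam = (1/0.999 − 1/1.52)/(4πk) = 0.3431/(4π·0.0246) = 1.110 K/W
  R_conv,out = 1/(4πr²h) = 1/(4π·1.52²·5.06) = 0.006807 K/W
ΣR = 1.997×10^-4 + 9.554×10^-4 + 4.740 + 1.110 + 0.006807 = 5.858 K/W
Q = ΔT/ΣR = (346.7 K − 286.3 K)/5.858 = 10.31 W
From the inner boundary to the aerogel blanket/phenolic foam interface, ΣR_partial = 4.741 K/W.
T_interface = T_in − Q·ΣR_partial = 346.7 K − (10.31)(4.741) = 297.8 K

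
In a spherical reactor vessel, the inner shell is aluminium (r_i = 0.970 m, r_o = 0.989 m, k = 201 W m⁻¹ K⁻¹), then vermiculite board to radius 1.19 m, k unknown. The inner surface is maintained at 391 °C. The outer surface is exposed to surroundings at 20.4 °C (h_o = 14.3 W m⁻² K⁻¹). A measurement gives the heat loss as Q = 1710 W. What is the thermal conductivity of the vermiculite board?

k = 0.0639 W/m·K

ΣR = ΔT/Q = |391 − 20.4|/1710 = 0.2167 K/W
Known resistances:
  R_aluminium = (1/0.970 − 1/0.989)/(4πk) = 0.01981/(4π·201) = 7.841×10^-6 K/W
  R_conv,out = 1/(4πr²h) = 1/(4π·1.19²·14.3) = 0.003930 K/W
R_vermiculite board = ΣR − ΣR_known = 0.2167 − 0.003938 = 0.2128 K/W
(1/r₁−1/r₂)/(4πk) = 0.2128 ⇒ k = 0.1708/(4π·0.2128) = 0.0639 W/m·K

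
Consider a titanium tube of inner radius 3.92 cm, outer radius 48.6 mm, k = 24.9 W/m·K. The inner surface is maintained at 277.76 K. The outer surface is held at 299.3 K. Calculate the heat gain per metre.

Q' = 2πk·ΔT/ln(r₂/r₁) = 2π × 24.9 × 21.54 / ln(0.0486/0.0392) = 15700 W/m

Q' = 15.7 kW/m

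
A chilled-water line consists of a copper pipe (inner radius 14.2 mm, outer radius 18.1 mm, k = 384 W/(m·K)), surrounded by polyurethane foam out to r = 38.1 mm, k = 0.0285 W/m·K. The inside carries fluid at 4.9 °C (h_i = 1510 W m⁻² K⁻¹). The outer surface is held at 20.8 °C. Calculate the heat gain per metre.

Resistance network (inner→outer):
  R'_conv,in = 1/(2πr h) = 1/(2π·0.0142·1510) = 0.007423 m·K/W
  R'_copper = ln(0.0181/0.0142)/(2πk) = 0.2427/(2π·384) = 1.006×10^-4 m·K/W
  R'_polyurethane foam = ln(0.0381/0.0181)/(2πk) = 0.7443/(2π·0.0285) = 4.156 m·K/W
ΣR = 0.007423 + 1.006×10^-4 + 4.156 = 4.164 m·K/W
Q' = ΔT/ΣR = (4.9 °C − 20.8 °C)/4.164 = -3.82 W/m
(Negative Q' ⇒ heat flows inward; heat gain = 3.82 W/m.)

Q' = 3.82 W/m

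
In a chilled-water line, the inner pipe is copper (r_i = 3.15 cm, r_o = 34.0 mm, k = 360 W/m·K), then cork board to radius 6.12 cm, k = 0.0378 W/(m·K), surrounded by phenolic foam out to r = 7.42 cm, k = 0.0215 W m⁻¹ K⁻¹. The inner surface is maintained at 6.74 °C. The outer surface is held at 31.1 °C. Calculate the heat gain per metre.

Q' = 6.24 W/m

Resistance network (inner→outer):
  R'_copper = ln(0.0340/0.0315)/(2πk) = 0.07637/(2π·360) = 3.376×10^-5 m·K/W
  R'_cork board = ln(0.0612/0.0340)/(2πk) = 0.5878/(2π·0.0378) = 2.475 m·K/W
  R'_phenolic foam = ln(0.0742/0.0612)/(2πk) = 0.1926/(2π·0.0215) = 1.426 m·K/W
ΣR = 3.376×10^-5 + 2.475 + 1.426 = 3.901 m·K/W
Q' = ΔT/ΣR = (6.74 °C − 31.1 °C)/3.901 = -6.24 W/m
(Negative Q' ⇒ heat flows inward; heat gain = 6.24 W/m.)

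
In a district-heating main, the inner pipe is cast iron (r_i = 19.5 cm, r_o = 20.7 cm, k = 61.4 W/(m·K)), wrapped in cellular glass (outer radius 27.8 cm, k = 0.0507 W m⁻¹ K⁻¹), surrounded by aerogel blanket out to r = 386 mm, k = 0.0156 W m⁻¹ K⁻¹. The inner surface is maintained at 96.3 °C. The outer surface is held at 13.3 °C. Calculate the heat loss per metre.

Series thermal resistances, inner to outer:
  R'_cast iron = ln(0.207/0.195)/(2πk) = 0.05972/(2π·61.4) = 1.548×10^-4 m·K/W
  R'_cellular glass = ln(0.278/0.207)/(2πk) = 0.2949/(2π·0.0507) = 0.9257 m·K/W
  R'_aerogel blanket = ln(0.386/0.278)/(2πk) = 0.3282/(2π·0.0156) = 3.349 m·K/W
ΣR = 1.548×10^-4 + 0.9257 + 3.349 = 4.275 m·K/W
Q' = ΔT/ΣR = (96.3 °C − 13.3 °C)/4.275 = 19.4 W/m

Q' = 19.4 W/m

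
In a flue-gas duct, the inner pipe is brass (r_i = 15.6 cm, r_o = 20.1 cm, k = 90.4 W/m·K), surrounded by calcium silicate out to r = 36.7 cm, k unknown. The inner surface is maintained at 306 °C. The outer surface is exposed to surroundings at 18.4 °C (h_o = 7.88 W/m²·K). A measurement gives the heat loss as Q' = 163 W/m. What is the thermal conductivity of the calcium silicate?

k = 0.0561 W/m·K

ΣR = ΔT/Q' = |306 − 18.4|/163 = 1.764 m·K/W
Known resistances:
  R'_brass = ln(0.201/0.156)/(2πk) = 0.2534/(2π·90.4) = 4.462×10^-4 m·K/W
  R'_conv,out = 1/(2πr h) = 1/(2π·0.367·7.88) = 0.05503 m·K/W
R_calcium silicate = ΣR − ΣR_known = 1.764 − 0.05548 = 1.709 m·K/W
ln(r₂/r₁)/(2πk) = 1.709 ⇒ k = 0.6021/(2π·1.709) = 0.0561 W/m·K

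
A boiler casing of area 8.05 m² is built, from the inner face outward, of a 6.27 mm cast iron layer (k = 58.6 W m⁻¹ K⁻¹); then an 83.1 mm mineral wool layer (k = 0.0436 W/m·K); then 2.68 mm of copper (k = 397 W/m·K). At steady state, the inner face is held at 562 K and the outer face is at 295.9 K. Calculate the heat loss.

Series thermal resistances, inner to outer:
  R_cast iron = L/(kA) = 0.00627/(58.6·8.05) = 1.329×10^-5 K/W
  R_mineral wool = L/(kA) = 0.0831/(0.0436·8.05) = 0.2368 K/W
  R_copper = L/(kA) = 0.00268/(397·8.05) = 8.386×10^-7 K/W
ΣR = 1.329×10^-5 + 0.2368 + 8.386×10^-7 = 0.2368 K/W
Q = ΔT/ΣR = (562 K − 295.9 K)/0.2368 = 1120 W

Q = 1120 W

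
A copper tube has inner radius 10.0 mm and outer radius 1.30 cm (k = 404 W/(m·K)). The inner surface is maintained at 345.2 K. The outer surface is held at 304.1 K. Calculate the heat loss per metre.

Q' = 2πk·ΔT/ln(r₂/r₁) = 2π × 404 × 41.1 / ln(0.0130/0.0100) = 3.98×10^5 W/m

Q' = 398 kW/m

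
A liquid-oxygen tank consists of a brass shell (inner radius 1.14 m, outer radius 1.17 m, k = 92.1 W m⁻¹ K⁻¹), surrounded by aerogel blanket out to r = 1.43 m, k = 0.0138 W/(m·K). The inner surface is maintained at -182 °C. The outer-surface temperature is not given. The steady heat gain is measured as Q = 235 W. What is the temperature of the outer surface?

T_out = 28.6 °C

Series resistances:
  R_brass = (1/1.14 − 1/1.17)/(4πk) = 0.02249/(4π·92.1) = 1.943×10^-5 K/W
  R_aerogel blanket = (1/1.17 − 1/1.43)/(4πk) = 0.1554/(4π·0.0138) = 0.8961 K/W
ΣR = 0.8961 K/W
ΔT = Q·ΣR = 235 × 0.8961 = 210.6 K
Heat flows inward, so T_out = T_in + ΔT = -182 + 210.6 = 28.6 °C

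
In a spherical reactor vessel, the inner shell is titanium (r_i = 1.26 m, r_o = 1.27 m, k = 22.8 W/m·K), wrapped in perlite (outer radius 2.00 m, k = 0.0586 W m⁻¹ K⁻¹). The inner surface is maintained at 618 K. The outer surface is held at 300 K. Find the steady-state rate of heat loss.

Resistance network (inner→outer):
  R_titanium = (1/1.26 − 1/1.27)/(4πk) = 0.006249/(4π·22.8) = 2.181×10^-5 K/W
  R_perlite = (1/1.27 − 1/2.00)/(4πk) = 0.2874/(4π·0.0586) = 0.3903 K/W
ΣR = 2.181×10^-5 + 0.3903 = 0.3903 K/W
Q = ΔT/ΣR = (618 K − 300 K)/0.3903 = 815 W

Q = 815 W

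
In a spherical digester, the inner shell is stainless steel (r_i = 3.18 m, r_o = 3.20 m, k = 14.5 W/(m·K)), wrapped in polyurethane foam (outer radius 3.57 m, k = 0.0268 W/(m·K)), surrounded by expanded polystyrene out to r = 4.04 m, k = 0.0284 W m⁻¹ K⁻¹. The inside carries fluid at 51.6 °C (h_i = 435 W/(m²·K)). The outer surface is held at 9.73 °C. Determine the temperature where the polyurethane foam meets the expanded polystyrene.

Series thermal resistances, inner to outer:
  R_conv,in = 1/(4πr²h) = 1/(4π·3.18²·435) = 1.809×10^-5 K/W
  R_stainless steel = (1/3.18 − 1/3.20)/(4πk) = 0.001965/(4π·14.5) = 1.079×10^-5 K/W
  R_polyurethane foam = (1/3.20 − 1/3.57)/(4πk) = 0.03239/(4π·0.0268) = 0.09617 K/W
  R_expanded polystyrene = (1/3.57 − 1/4.04)/(4πk) = 0.03259/(4π·0.0284) = 0.09131 K/W
ΣR = 1.809×10^-5 + 1.079×10^-5 + 0.09617 + 0.09131 = 0.1875 K/W
Q = ΔT/ΣR = (51.6 °C − 9.73 °C)/0.1875 = 223.3 W
From the inner boundary to the polyurethane foam/expanded polystyrene interface, ΣR_partial = 0.09620 K/W.
T_interface = T_in − Q·ΣR_partial = 51.6 °C − (223.3)(0.09620) = 30.1 °C

T = 30.1 °C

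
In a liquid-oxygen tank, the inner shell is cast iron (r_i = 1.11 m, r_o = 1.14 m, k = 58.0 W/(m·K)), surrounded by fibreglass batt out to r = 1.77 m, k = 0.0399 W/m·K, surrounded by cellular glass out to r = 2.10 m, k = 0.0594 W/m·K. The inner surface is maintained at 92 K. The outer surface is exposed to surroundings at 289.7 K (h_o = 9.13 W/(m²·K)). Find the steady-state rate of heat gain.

Treat each layer as a resistance in series:
  R_cast iron = (1/1.11 − 1/1.14)/(4πk) = 0.02371/(4π·58.0) = 3.253×10^-5 K/W
  R_fibreglass batt = (1/1.14 − 1/1.77)/(4πk) = 0.3122/(4π·0.0399) = 0.6227 K/W
  R_cellular glass = (1/1.77 − 1/2.10)/(4πk) = 0.08878/(4π·0.0594) = 0.1189 K/W
  R_conv,out = 1/(4πr²h) = 1/(4π·2.10²·9.13) = 0.001976 K/W
ΣR = 3.253×10^-5 + 0.6227 + 0.1189 + 0.001976 = 0.7436 K/W
Q = ΔT/ΣR = (92 K − 289.7 K)/0.7436 = -266 W
(Negative Q ⇒ heat flows inward; heat gain = 266 W.)

Q = 266 W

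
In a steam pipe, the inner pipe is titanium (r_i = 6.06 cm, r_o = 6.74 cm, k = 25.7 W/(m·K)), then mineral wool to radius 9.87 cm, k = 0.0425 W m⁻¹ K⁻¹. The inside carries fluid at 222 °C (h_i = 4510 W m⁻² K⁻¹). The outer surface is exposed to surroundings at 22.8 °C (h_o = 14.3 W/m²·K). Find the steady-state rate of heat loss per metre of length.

Series thermal resistances, inner to outer:
  R'_conv,in = 1/(2πr h) = 1/(2π·0.0606·4510) = 5.823×10^-4 m·K/W
  R'_titanium = ln(0.0674/0.0606)/(2πk) = 0.1064/(2π·25.7) = 6.586×10^-4 m·K/W
  R'_mineral wool = ln(0.0987/0.0674)/(2πk) = 0.3814/(2π·0.0425) = 1.428 m·K/W
  R'_conv,out = 1/(2πr h) = 1/(2π·0.0987·14.3) = 0.1128 m·K/W
ΣR = 5.823×10^-4 + 6.586×10^-4 + 1.428 + 0.1128 = 1.542 m·K/W
Q' = ΔT/ΣR = (222 °C − 22.8 °C)/1.542 = 129 W/m

Q' = 129 W/m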